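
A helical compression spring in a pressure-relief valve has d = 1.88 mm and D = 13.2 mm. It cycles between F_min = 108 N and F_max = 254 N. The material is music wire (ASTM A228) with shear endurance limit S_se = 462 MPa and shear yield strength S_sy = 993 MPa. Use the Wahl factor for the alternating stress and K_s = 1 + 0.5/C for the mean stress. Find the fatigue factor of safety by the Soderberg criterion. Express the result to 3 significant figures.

C = D/d = 13.2/1.88 = 7.0213; K_W = (4C−1)/(4C−4)+0.615/C = 1.2121; K_s = 1+0.5/C = 1.0712
F_a = (F_max−F_min)/2 = 73 N; F_m = (F_max+F_min)/2 = 181 N
τ_a = K_W·8F_aD/(πd³) = 1.2121 × 369.29 = 447.63 MPa
τ_m = K_s·8F_mD/(πd³) = 1.0712 × 915.63 = 980.83 MPa
Soderberg: 1/n_f = τ_a/S_se + τ_m/S_sy = 447.63/462 + 980.83/993 = 0.96890 + 0.98775 = 1.9566
n_f = 1/1.9566 = 0.5111

0.511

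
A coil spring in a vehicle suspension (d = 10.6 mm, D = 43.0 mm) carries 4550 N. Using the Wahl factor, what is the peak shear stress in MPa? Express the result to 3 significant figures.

Spring index C = D/d = 43.0/10.6 = 4.0566
K_W = (4C−1)/(4C−4) + 0.615/C = 15.226/12.226 + 0.1516 = 1.3970
τ₀ = 8FD/(πd³) = 8·4550·43.0/(π·10.6³) = 1.5652e+06/3741.7 = 418.31 MPa
τ_max = K·τ₀ = 1.3970 × 418.31 = 584.37 MPa

584 MPa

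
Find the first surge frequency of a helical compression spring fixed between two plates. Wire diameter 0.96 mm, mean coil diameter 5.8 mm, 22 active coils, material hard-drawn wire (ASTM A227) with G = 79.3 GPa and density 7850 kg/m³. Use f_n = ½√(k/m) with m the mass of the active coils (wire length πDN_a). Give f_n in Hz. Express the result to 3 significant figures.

464 Hz

k = Gd⁴/(8D³N_a) = (79.3×10³)(0.96⁴)/(8·5.8³·22) = 1.9614 N/mm = 1961.4 N/m
Wire length L = πDN_a = π·5.8·22 = 400.87 mm
m = ρ·(πd²/4)·L = 7850 × 0.72382×10⁻⁶ m² × 0.40087 m = 0.0022777 kg
f_n = ½√(k/m) = 0.5·√(1961.4/0.0022777) = 0.5·√(8.6111e+05) = 463.98 Hz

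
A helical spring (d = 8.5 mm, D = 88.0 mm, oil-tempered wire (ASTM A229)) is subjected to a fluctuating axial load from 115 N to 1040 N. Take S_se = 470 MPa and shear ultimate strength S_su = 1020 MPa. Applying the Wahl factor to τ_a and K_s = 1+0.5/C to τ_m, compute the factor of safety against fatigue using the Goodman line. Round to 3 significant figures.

1.60

C = D/d = 88.0/8.5 = 10.3529; K_W = (4C−1)/(4C−4)+0.615/C = 1.1396; K_s = 1+0.5/C = 1.0483
F_a = (F_max−F_min)/2 = 462.5 N; F_m = (F_max+F_min)/2 = 577.5 N
τ_a = K_W·8F_aD/(πd³) = 1.1396 × 168.76 = 192.32 MPa
τ_m = K_s·8F_mD/(πd³) = 1.0483 × 210.73 = 220.9 MPa
Goodman: 1/n_f = τ_a/S_se + τ_m/S_su = 192.32/470 + 220.9/1020 = 0.40919 + 0.21657 = 0.62577
n_f = 1/0.62577 = 1.598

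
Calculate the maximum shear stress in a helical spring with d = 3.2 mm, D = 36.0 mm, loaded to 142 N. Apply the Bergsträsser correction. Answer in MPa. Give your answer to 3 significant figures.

Spring index C = D/d = 36.0/3.2 = 11.2500
K_B = (4C+2)/(4C−3) = 47.000/42.000 = 1.1190
τ₀ = 8FD/(πd³) = 8·142·36.0/(π·3.2³) = 40896/102.94 = 397.27 MPa
τ_max = K·τ₀ = 1.1190 × 397.27 = 444.56 MPa

445 MPa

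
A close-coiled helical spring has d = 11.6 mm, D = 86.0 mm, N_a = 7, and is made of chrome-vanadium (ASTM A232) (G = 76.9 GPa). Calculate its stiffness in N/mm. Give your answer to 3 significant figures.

k = Gd⁴/(8D³N_a) = (76.9×10³ × 11.6⁴) / (8 × 86.0³ × 7)
  = 1.39238e+09 / 3.56191e+07 = 39.091 N/mm

39.1 N/mm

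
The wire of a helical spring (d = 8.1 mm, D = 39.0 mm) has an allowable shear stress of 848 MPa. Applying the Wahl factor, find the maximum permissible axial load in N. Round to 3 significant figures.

3430 N

C = D/d = 39.0/8.1 = 4.8148
K_W = (4C−1)/(4C−4) + 0.615/C = 18.259/15.259 + 0.1277 = 1.3243
τ_max = K·8FD/(πd³) → F_max = τ_allow·πd³/(8DK)
F_max = 848·π·8.1³/(8·39.0·1.3243) = 1.4158e+06/413.19 = 3426.5 N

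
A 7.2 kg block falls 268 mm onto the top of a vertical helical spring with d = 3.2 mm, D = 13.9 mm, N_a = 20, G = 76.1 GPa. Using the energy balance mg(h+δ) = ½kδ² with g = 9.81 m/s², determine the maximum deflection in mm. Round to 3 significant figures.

k = Gd⁴/(8D³N_a) = (76.1×10³)(3.2⁴)/(8·13.9³·20) = 18.57 N/mm
W = mg = 7.2 × 9.81 = 70.632 N
½kδ² − Wδ − Wh = 0 → δ = (W + √(W² + 2kWh))/k
δ = (70.632 + √(4988.9 + 703050))/18.57 = (70.632 + 841.45)/18.57 = 49.115 mm

49.1 mm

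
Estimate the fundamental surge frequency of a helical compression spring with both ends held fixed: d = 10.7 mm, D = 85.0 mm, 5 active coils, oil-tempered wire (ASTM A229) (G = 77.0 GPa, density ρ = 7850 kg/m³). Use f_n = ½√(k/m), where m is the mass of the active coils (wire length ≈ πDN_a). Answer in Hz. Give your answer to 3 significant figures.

104 Hz

k = Gd⁴/(8D³N_a) = (77.0×10³)(10.7⁴)/(8·85.0³·5) = 41.087 N/mm = 41087 N/m
Wire length L = πDN_a = π·85.0·5 = 1335.2 mm
m = ρ·(πd²/4)·L = 7850 × 89.92×10⁻⁶ m² × 1.3352 m = 0.94247 kg
f_n = ½√(k/m) = 0.5·√(41087/0.94247) = 0.5·√(43596) = 104.4 Hz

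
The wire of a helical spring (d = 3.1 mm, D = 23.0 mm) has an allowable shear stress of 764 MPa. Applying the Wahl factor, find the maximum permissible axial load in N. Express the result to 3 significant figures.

324 N

C = D/d = 23.0/3.1 = 7.4194
K_W = (4C−1)/(4C−4) + 0.615/C = 28.677/25.677 + 0.0829 = 1.1997
τ_max = K·8FD/(πd³) → F_max = τ_allow·πd³/(8DK)
F_max = 764·π·3.1³/(8·23.0·1.1997) = 71504/220.75 = 323.91 N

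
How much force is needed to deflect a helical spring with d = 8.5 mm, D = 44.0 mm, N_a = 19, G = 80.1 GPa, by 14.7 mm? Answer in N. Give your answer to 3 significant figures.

475 N

k = Gd⁴/(8D³N_a) = (80.1×10³)(8.5⁴)/(8·44.0³·19) = 32.293 N/mm
F = k·δ = 32.293 × 14.7 = 474.71 N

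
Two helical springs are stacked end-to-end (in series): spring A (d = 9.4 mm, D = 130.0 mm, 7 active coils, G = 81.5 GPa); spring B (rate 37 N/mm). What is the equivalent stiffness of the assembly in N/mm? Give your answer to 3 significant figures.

4.54 N/mm

k_A = Gd⁴/(8D³N_a) = (81.5×10³)(9.4⁴)/(8·130.0³·7) = 5.1719 N/mm
Series: 1/k_eq = 1/5.1719 + 1/37 = 0.22038; k_eq = 4.5376 N/mm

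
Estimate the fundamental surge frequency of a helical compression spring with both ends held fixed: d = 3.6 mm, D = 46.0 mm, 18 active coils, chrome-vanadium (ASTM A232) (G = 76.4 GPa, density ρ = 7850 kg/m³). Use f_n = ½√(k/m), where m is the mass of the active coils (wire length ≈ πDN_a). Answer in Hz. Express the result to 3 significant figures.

33.2 Hz

k = Gd⁴/(8D³N_a) = (76.4×10³)(3.6⁴)/(8·46.0³·18) = 0.91552 N/mm = 915.52 N/m
Wire length L = πDN_a = π·46.0·18 = 2601.2 mm
m = ρ·(πd²/4)·L = 7850 × 10.179×10⁻⁶ m² × 2.6012 m = 0.20785 kg
f_n = ½√(k/m) = 0.5·√(915.52/0.20785) = 0.5·√(4404.8) = 33.184 Hz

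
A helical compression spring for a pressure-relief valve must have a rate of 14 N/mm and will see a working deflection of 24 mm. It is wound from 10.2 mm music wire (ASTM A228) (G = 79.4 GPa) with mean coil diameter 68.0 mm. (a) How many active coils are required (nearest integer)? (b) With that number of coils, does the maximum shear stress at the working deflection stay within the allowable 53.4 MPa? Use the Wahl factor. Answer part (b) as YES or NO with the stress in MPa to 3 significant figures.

N_a = Gd⁴/(8D³k) = (79.4×10³)(10.2⁴)/(8·68.0³·14) = 24.4 → N_a = 24
Actual rate k = Gd⁴/(8D³·24) = 14.236 N/mm
Working load F = kδ = 14.236·24 = 341.67 N
C = 68.0/10.2 = 6.6667; K_W = (4C−1)/(4C−4)+0.615/C = 1.2246
τ_max = K_W·8FD/(πd³) = 1.2246·55.751 = 68.273 MPa
τ_max > 53.4 MPa → exceeds allowable

(a) 24 coils; (b) NO, τ_max = 68.3 MPa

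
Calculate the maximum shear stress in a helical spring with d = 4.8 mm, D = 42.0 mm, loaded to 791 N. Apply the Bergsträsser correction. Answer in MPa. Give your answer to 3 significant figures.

884 MPa

Spring index C = D/d = 42.0/4.8 = 8.7500
K_B = (4C+2)/(4C−3) = 37.000/32.000 = 1.1562
τ₀ = 8FD/(πd³) = 8·791·42.0/(π·4.8³) = 265776/347.44 = 764.97 MPa
τ_max = K·τ₀ = 1.1562 × 764.97 = 884.49 MPa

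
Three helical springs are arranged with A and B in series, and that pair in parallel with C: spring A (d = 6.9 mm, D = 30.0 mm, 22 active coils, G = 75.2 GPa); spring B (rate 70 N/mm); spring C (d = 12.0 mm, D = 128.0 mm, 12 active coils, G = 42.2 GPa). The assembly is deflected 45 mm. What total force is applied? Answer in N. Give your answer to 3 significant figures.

k_A = Gd⁴/(8D³N_a) = (75.2×10³)(6.9⁴)/(8·30.0³·22) = 35.871 N/mm
k_C = Gd⁴/(8D³N_a) = (42.2×10³)(12.0⁴)/(8·128.0³·12) = 4.3465 N/mm
Springs A,B series: k_AB = 1/(1/35.871+1/70) = 23.717 N/mm; parallel with C: k_eq = 23.717+4.3465 = 28.064 N/mm
F = k_eq·δ = 28.064·45 = 1262.9 N

1260 N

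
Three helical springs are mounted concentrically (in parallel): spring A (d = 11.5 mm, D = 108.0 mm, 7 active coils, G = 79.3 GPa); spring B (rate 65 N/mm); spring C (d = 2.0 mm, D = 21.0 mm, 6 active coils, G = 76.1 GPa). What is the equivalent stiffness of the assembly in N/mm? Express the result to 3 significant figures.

k_A = Gd⁴/(8D³N_a) = (79.3×10³)(11.5⁴)/(8·108.0³·7) = 19.661 N/mm
k_C = Gd⁴/(8D³N_a) = (76.1×10³)(2.0⁴)/(8·21.0³·6) = 2.7391 N/mm
Parallel: k_eq = 19.661 + 65 + 2.7391 = 87.4 N/mm

87.4 N/mm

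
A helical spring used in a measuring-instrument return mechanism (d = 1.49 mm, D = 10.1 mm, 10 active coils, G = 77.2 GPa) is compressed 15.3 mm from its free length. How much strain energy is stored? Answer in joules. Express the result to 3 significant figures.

0.540 J

k = Gd⁴/(8D³N_a) = (77.2×10³)(1.49⁴)/(8·10.1³·10) = 4.6165 N/mm
U = ½kδ² = 0.5 × 4.6165 × 15.3² = 540.33 N·mm = 0.54033 J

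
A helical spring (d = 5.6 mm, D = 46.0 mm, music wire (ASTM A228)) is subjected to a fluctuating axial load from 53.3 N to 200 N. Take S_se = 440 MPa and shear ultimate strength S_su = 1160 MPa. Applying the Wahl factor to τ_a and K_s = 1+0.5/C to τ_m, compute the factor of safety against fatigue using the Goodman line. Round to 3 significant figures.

C = D/d = 46.0/5.6 = 8.2143; K_W = (4C−1)/(4C−4)+0.615/C = 1.1788; K_s = 1+0.5/C = 1.0609
F_a = (F_max−F_min)/2 = 73.35 N; F_m = (F_max+F_min)/2 = 126.65 N
τ_a = K_W·8F_aD/(πd³) = 1.1788 × 48.925 = 57.675 MPa
τ_m = K_s·8F_mD/(πd³) = 1.0609 × 84.477 = 89.619 MPa
Goodman: 1/n_f = τ_a/S_se + τ_m/S_su = 57.675/440 + 89.619/1160 = 0.13108 + 0.07726 = 0.20834
n_f = 1/0.20834 = 4.8

4.80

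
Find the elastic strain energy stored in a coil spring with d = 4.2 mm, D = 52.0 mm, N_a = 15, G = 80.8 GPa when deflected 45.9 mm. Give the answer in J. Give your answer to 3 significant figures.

k = Gd⁴/(8D³N_a) = (80.8×10³)(4.2⁴)/(8·52.0³·15) = 1.4901 N/mm
U = ½kδ² = 0.5 × 1.4901 × 45.9² = 1569.7 N·mm = 1.5697 J

1.57 J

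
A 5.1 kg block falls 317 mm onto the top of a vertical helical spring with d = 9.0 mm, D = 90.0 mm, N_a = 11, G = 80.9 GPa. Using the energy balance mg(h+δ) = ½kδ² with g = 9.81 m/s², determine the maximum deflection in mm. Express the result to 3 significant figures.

68.3 mm

k = Gd⁴/(8D³N_a) = (80.9×10³)(9.0⁴)/(8·90.0³·11) = 8.2739 N/mm
W = mg = 5.1 × 9.81 = 50.031 N
½kδ² − Wδ − Wh = 0 → δ = (W + √(W² + 2kWh))/k
δ = (50.031 + √(2503.1 + 262444))/8.2739 = (50.031 + 514.73)/8.2739 = 68.258 mm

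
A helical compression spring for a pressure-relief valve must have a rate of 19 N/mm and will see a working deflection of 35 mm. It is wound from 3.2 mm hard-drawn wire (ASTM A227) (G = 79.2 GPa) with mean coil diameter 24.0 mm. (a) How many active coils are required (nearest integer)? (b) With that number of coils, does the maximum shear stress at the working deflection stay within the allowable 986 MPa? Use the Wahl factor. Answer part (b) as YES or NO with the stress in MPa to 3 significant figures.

N_a = Gd⁴/(8D³k) = (79.2×10³)(3.2⁴)/(8·24.0³·19) = 3.952 → N_a = 4
Actual rate k = Gd⁴/(8D³·4) = 18.773 N/mm
Working load F = kδ = 18.773·35 = 657.07 N
C = 24.0/3.2 = 7.5000; K_W = (4C−1)/(4C−4)+0.615/C = 1.1974
τ_max = K_W·8FD/(πd³) = 1.1974·1225.5 = 1467.4 MPa
τ_max > 986 MPa → exceeds allowable

(a) 4 coils; (b) NO, τ_max = 1470 MPa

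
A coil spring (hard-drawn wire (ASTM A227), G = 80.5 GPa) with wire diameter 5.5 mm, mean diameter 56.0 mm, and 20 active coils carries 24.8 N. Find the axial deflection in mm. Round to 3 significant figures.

9.46 mm

k = Gd⁴/(8D³N_a) = (80.5×10³)(5.5⁴)/(8·56.0³·20) = 2.6216 N/mm
δ = F/k = 24.8 / 2.6216 = 9.46 mm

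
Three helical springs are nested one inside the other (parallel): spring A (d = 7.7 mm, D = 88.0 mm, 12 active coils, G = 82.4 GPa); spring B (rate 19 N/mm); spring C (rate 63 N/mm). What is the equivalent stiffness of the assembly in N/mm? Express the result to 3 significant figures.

k_A = Gd⁴/(8D³N_a) = (82.4×10³)(7.7⁴)/(8·88.0³·12) = 4.4276 N/mm
Parallel: k_eq = 4.4276 + 19 + 63 = 86.428 N/mm

86.4 N/mm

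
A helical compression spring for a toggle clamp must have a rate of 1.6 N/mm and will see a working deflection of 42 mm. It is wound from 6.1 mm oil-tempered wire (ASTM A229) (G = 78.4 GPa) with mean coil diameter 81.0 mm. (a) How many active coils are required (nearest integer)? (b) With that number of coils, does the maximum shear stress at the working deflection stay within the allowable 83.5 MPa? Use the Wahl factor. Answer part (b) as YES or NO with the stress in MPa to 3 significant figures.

N_a = Gd⁴/(8D³k) = (78.4×10³)(6.1⁴)/(8·81.0³·1.6) = 15.96 → N_a = 16
Actual rate k = Gd⁴/(8D³·16) = 1.5958 N/mm
Working load F = kδ = 1.5958·42 = 67.022 N
C = 81.0/6.1 = 13.2787; K_W = (4C−1)/(4C−4)+0.615/C = 1.1074
τ_max = K_W·8FD/(πd³) = 1.1074·60.905 = 67.446 MPa
τ_max ≤ 83.5 MPa → acceptable

(a) 16 coils; (b) YES, τ_max = 67.4 MPa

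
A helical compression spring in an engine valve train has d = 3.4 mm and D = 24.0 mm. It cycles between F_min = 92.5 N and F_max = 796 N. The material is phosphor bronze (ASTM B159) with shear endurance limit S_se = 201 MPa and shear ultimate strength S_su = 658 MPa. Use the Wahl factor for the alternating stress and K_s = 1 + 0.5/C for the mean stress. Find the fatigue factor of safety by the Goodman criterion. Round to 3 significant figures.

C = D/d = 24.0/3.4 = 7.0588; K_W = (4C−1)/(4C−4)+0.615/C = 1.2109; K_s = 1+0.5/C = 1.0708
F_a = (F_max−F_min)/2 = 351.75 N; F_m = (F_max+F_min)/2 = 444.25 N
τ_a = K_W·8F_aD/(πd³) = 1.2109 × 546.95 = 662.31 MPa
τ_m = K_s·8F_mD/(πd³) = 1.0708 × 690.78 = 739.71 MPa
Goodman: 1/n_f = τ_a/S_se + τ_m/S_su = 662.31/201 + 739.71/658 = 3.29507 + 1.12419 = 4.4193
n_f = 1/4.4193 = 0.2263

0.226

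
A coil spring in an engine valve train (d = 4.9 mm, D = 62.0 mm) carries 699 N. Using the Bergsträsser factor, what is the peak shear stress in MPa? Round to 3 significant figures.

1040 MPa

Spring index C = D/d = 62.0/4.9 = 12.6531
K_B = (4C+2)/(4C−3) = 52.612/47.612 = 1.1050
τ₀ = 8FD/(πd³) = 8·699·62.0/(π·4.9³) = 346704/369.61 = 938.04 MPa
τ_max = K·τ₀ = 1.1050 × 938.04 = 1036.5 MPa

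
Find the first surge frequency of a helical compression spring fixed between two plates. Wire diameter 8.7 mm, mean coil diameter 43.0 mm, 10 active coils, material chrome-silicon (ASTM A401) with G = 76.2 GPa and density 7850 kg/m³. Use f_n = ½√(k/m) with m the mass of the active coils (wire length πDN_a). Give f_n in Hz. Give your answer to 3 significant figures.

k = Gd⁴/(8D³N_a) = (76.2×10³)(8.7⁴)/(8·43.0³·10) = 68.634 N/mm = 68634 N/m
Wire length L = πDN_a = π·43.0·10 = 1350.9 mm
m = ρ·(πd²/4)·L = 7850 × 59.447×10⁻⁶ m² × 1.3509 m = 0.6304 kg
f_n = ½√(k/m) = 0.5·√(68634/0.6304) = 0.5·√(1.0887e+05) = 164.98 Hz

165 Hz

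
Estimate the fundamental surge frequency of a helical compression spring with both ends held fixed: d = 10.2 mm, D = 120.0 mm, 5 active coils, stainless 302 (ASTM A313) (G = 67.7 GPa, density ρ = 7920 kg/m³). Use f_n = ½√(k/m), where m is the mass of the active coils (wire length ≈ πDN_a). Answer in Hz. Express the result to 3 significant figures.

46.6 Hz

k = Gd⁴/(8D³N_a) = (67.7×10³)(10.2⁴)/(8·120.0³·5) = 10.602 N/mm = 10602 N/m
Wire length L = πDN_a = π·120.0·5 = 1885 mm
m = ρ·(πd²/4)·L = 7920 × 81.713×10⁻⁶ m² × 1.885 m = 1.2199 kg
f_n = ½√(k/m) = 0.5·√(10602/1.2199) = 0.5·√(8691) = 46.613 Hz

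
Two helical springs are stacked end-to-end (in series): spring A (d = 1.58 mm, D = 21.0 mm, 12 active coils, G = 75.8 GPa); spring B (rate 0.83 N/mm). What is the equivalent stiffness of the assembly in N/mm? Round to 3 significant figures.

0.324 N/mm

k_A = Gd⁴/(8D³N_a) = (75.8×10³)(1.58⁴)/(8·21.0³·12) = 0.53134 N/mm
Series: 1/k_eq = 1/0.53134 + 1/0.83 = 3.0869; k_eq = 0.32395 N/mm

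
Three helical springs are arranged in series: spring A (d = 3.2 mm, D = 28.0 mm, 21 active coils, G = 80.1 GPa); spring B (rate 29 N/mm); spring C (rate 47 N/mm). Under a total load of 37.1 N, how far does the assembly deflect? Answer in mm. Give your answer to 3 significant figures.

k_A = Gd⁴/(8D³N_a) = (80.1×10³)(3.2⁴)/(8·28.0³·21) = 2.2775 N/mm
Series: 1/k_eq = 1/2.2775 + 1/29 + 1/47 = 0.49485; k_eq = 2.0208 N/mm
δ = F/k_eq = 37.1/2.0208 = 18.359 mm

18.4 mm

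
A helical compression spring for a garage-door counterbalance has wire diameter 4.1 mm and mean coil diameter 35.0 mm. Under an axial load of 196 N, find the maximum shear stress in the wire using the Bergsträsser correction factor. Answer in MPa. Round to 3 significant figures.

Spring index C = D/d = 35.0/4.1 = 8.5366
K_B = (4C+2)/(4C−3) = 36.146/31.146 = 1.1605
τ₀ = 8FD/(πd³) = 8·196·35.0/(π·4.1³) = 54880/216.52 = 253.46 MPa
τ_max = K·τ₀ = 1.1605 × 253.46 = 294.15 MPa

294 MPa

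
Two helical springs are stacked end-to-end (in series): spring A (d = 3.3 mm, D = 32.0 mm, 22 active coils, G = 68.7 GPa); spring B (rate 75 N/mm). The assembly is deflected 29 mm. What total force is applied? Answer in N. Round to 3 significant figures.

40.2 N

k_A = Gd⁴/(8D³N_a) = (68.7×10³)(3.3⁴)/(8·32.0³·22) = 1.4127 N/mm
Series: 1/k_eq = 1/1.4127 + 1/75 = 0.7212; k_eq = 1.3866 N/mm
F = k_eq·δ = 1.3866·29 = 40.211 N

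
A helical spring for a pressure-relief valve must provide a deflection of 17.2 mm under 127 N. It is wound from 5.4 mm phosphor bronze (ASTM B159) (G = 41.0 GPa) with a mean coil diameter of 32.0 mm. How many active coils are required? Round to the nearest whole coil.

18

Required rate k = F/δ = 127/17.2 = 7.3837 N/mm
N_a = Gd⁴/(8D³k) = (41.0×10³ × 5.4⁴)/(8 × 32.0³ × 7.3837)
    = 3.48625e+07 / 1.9356e+06 = 18.01 → 18 coils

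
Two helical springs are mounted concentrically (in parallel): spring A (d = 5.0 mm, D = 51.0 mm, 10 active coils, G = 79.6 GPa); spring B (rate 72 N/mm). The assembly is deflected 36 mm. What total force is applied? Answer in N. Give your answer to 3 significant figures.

2760 N

k_A = Gd⁴/(8D³N_a) = (79.6×10³)(5.0⁴)/(8·51.0³·10) = 4.6881 N/mm
Parallel: k_eq = 4.6881 + 72 = 76.688 N/mm
F = k_eq·δ = 76.688·36 = 2760.8 N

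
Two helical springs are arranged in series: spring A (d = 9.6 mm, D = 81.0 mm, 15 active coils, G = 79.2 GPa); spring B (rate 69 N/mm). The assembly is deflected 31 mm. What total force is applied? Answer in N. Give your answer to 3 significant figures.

284 N

k_A = Gd⁴/(8D³N_a) = (79.2×10³)(9.6⁴)/(8·81.0³·15) = 10.548 N/mm
Series: 1/k_eq = 1/10.548 + 1/69 = 0.1093; k_eq = 9.1494 N/mm
F = k_eq·δ = 9.1494·31 = 283.63 N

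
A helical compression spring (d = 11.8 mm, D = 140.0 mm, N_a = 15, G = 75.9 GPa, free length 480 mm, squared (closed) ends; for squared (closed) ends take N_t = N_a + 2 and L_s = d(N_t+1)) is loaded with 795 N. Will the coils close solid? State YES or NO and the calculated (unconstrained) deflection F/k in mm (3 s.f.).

NO, δ = 178 mm

k = Gd⁴/(8D³N_a) = (75.9×10³)(11.8⁴)/(8·140.0³·15) = 4.4689 N/mm
N_t = 17; L_s = 11.8·18 = 212.4 mm; δ_solid = L₀ − L_s = 480 − 212.4 = 267.6 mm
δ = F/k = 795/4.4689 = 177.89 mm
δ < δ_solid → spring does not go solid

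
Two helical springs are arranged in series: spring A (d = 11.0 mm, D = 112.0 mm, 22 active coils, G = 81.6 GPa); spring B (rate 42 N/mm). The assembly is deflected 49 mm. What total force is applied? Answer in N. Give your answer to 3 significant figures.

212 N

k_A = Gd⁴/(8D³N_a) = (81.6×10³)(11.0⁴)/(8·112.0³·22) = 4.8316 N/mm
Series: 1/k_eq = 1/4.8316 + 1/42 = 0.23078; k_eq = 4.3332 N/mm
F = k_eq·δ = 4.3332·49 = 212.32 N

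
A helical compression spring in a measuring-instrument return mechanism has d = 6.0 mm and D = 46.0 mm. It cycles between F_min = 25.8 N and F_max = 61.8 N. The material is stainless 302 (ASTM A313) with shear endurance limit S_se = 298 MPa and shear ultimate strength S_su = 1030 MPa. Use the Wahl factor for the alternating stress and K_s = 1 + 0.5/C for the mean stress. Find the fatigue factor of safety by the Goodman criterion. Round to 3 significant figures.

15.7

C = D/d = 46.0/6.0 = 7.6667; K_W = (4C−1)/(4C−4)+0.615/C = 1.1927; K_s = 1+0.5/C = 1.0652
F_a = (F_max−F_min)/2 = 18 N; F_m = (F_max+F_min)/2 = 43.8 N
τ_a = K_W·8F_aD/(πd³) = 1.1927 × 9.7615 = 11.643 MPa
τ_m = K_s·8F_mD/(πd³) = 1.0652 × 23.753 = 25.302 MPa
Goodman: 1/n_f = τ_a/S_se + τ_m/S_su = 11.643/298 + 25.302/1030 = 0.03907 + 0.02457 = 0.063635
n_f = 1/0.063635 = 15.71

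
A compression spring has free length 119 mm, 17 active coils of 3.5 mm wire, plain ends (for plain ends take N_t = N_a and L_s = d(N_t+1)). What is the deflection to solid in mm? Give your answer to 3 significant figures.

N_t = 17; L_s = 3.5·18 = 63 mm
δ_solid = L₀ − L_s = 119 − 63 = 56 mm

56.0 mm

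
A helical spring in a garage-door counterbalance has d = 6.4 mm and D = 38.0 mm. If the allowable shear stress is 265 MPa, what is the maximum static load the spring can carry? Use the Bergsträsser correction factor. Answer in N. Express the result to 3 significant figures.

C = D/d = 38.0/6.4 = 5.9375
K_B = (4C+2)/(4C−3) = 25.750/20.750 = 1.2410
τ_max = K·8FD/(πd³) → F_max = τ_allow·πd³/(8DK)
F_max = 265·π·6.4³/(8·38.0·1.2410) = 2.1824e+05/377.25 = 578.5 N

578 N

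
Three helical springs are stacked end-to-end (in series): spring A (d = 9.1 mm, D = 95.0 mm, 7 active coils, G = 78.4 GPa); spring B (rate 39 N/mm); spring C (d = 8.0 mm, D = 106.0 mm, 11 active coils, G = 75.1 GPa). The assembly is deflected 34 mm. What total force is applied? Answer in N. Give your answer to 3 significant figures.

74.6 N

k_A = Gd⁴/(8D³N_a) = (78.4×10³)(9.1⁴)/(8·95.0³·7) = 11.198 N/mm
k_C = Gd⁴/(8D³N_a) = (75.1×10³)(8.0⁴)/(8·106.0³·11) = 2.9349 N/mm
Series: 1/k_eq = 1/11.198 + 1/39 + 1/2.9349 = 0.45567; k_eq = 2.1946 N/mm
F = k_eq·δ = 2.1946·34 = 74.616 N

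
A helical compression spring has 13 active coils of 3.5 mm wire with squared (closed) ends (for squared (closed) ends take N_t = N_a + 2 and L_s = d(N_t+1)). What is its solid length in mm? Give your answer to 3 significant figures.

56.0 mm

squared (closed) ends: N_t = N_a + 2 = 13 + 2 = 15
L_s = d·(N_t+1) = 3.5 × 16 = 56 mm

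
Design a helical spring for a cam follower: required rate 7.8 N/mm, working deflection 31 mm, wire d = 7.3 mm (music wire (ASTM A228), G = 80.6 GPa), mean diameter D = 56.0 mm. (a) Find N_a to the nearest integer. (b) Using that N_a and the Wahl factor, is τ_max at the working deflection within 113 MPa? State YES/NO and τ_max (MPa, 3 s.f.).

N_a = Gd⁴/(8D³k) = (80.6×10³)(7.3⁴)/(8·56.0³·7.8) = 20.89 → N_a = 21
Actual rate k = Gd⁴/(8D³·21) = 7.7581 N/mm
Working load F = kδ = 7.7581·31 = 240.5 N
C = 56.0/7.3 = 7.6712; K_W = (4C−1)/(4C−4)+0.615/C = 1.1926
τ_max = K_W·8FD/(πd³) = 1.1926·88.161 = 105.14 MPa
τ_max ≤ 113 MPa → acceptable

(a) 21 coils; (b) YES, τ_max = 105 MPa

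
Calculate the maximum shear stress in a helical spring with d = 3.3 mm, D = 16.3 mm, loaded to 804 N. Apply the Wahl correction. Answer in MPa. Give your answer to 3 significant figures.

1220 MPa

Spring index C = D/d = 16.3/3.3 = 4.9394
K_W = (4C−1)/(4C−4) + 0.615/C = 18.758/15.758 + 0.1245 = 1.3149
τ₀ = 8FD/(πd³) = 8·804·16.3/(π·3.3³) = 104842/112.9 = 928.63 MPa
τ_max = K·τ₀ = 1.3149 × 928.63 = 1221 MPa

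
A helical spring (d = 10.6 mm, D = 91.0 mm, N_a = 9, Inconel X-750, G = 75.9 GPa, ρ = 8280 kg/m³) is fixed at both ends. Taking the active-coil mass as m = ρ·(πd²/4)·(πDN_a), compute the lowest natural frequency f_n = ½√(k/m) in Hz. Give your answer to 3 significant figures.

k = Gd⁴/(8D³N_a) = (75.9×10³)(10.6⁴)/(8·91.0³·9) = 17.661 N/mm = 17661 N/m
Wire length L = πDN_a = π·91.0·9 = 2573 mm
m = ρ·(πd²/4)·L = 8280 × 88.247×10⁻⁶ m² × 2.573 m = 1.88 kg
f_n = ½√(k/m) = 0.5·√(17661/1.88) = 0.5·√(9393.8) = 48.461 Hz

48.5 Hz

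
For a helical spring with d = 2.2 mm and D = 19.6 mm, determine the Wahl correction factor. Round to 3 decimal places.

C = D/d = 19.6/2.2 = 8.9091
K_W = (4C−1)/(4C−4) + 0.615/C = 34.636/31.636 + 0.0690 = 1.1639

1.164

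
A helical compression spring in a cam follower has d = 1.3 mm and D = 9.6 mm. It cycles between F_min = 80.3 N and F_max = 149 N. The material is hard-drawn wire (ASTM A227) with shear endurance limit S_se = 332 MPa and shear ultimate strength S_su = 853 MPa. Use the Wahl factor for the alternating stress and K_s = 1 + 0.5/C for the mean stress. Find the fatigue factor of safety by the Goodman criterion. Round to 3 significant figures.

C = D/d = 9.6/1.3 = 7.3846; K_W = (4C−1)/(4C−4)+0.615/C = 1.2008; K_s = 1+0.5/C = 1.0677
F_a = (F_max−F_min)/2 = 34.35 N; F_m = (F_max+F_min)/2 = 114.65 N
τ_a = K_W·8F_aD/(πd³) = 1.2008 × 382.22 = 458.95 MPa
τ_m = K_s·8F_mD/(πd³) = 1.0677 × 1275.7 = 1362.1 MPa
Goodman: 1/n_f = τ_a/S_se + τ_m/S_su = 458.95/332 + 1362.1/853 = 1.38237 + 1.59683 = 2.9792
n_f = 1/2.9792 = 0.3357

0.336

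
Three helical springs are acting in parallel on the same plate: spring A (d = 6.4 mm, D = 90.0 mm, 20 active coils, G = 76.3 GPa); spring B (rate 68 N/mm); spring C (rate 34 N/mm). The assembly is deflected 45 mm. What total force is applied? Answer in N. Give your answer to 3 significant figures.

4640 N

k_A = Gd⁴/(8D³N_a) = (76.3×10³)(6.4⁴)/(8·90.0³·20) = 1.0975 N/mm
Parallel: k_eq = 1.0975 + 68 + 34 = 103.1 N/mm
F = k_eq·δ = 103.1·45 = 4639.4 N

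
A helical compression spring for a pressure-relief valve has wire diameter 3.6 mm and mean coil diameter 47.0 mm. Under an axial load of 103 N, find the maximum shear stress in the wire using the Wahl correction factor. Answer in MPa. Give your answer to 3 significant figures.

Spring index C = D/d = 47.0/3.6 = 13.0556
K_W = (4C−1)/(4C−4) + 0.615/C = 51.222/48.222 + 0.0471 = 1.1093
τ₀ = 8FD/(πd³) = 8·103·47.0/(π·3.6³) = 38728/146.57 = 264.22 MPa
τ_max = K·τ₀ = 1.1093 × 264.22 = 293.11 MPa

293 MPa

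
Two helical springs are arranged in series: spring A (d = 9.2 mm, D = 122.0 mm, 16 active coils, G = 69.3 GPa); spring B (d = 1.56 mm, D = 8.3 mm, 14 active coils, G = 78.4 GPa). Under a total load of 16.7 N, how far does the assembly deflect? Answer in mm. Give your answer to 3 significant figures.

k_A = Gd⁴/(8D³N_a) = (69.3×10³)(9.2⁴)/(8·122.0³·16) = 2.136 N/mm
k_B = Gd⁴/(8D³N_a) = (78.4×10³)(1.56⁴)/(8·8.3³·14) = 7.2504 N/mm
Series: 1/k_eq = 1/2.136 + 1/7.2504 = 0.60609; k_eq = 1.6499 N/mm
δ = F/k_eq = 16.7/1.6499 = 10.122 mm

10.1 mm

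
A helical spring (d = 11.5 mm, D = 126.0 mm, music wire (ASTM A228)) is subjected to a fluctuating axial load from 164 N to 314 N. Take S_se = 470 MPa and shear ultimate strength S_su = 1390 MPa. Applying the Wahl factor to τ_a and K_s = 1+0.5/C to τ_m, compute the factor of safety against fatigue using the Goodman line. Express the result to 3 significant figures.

13.2

C = D/d = 126.0/11.5 = 10.9565; K_W = (4C−1)/(4C−4)+0.615/C = 1.1315; K_s = 1+0.5/C = 1.0456
F_a = (F_max−F_min)/2 = 75 N; F_m = (F_max+F_min)/2 = 239 N
τ_a = K_W·8F_aD/(πd³) = 1.1315 × 15.823 = 17.903 MPa
τ_m = K_s·8F_mD/(πd³) = 1.0456 × 50.421 = 52.722 MPa
Goodman: 1/n_f = τ_a/S_se + τ_m/S_su = 17.903/470 + 52.722/1390 = 0.03809 + 0.03793 = 0.07602
n_f = 1/0.07602 = 13.15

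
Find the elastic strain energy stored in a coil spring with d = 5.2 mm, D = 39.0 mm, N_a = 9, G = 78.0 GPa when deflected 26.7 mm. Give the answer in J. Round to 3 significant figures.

4.76 J

k = Gd⁴/(8D³N_a) = (78.0×10³)(5.2⁴)/(8·39.0³·9) = 13.353 N/mm
U = ½kδ² = 0.5 × 13.353 × 26.7² = 4759.6 N·mm = 4.7596 J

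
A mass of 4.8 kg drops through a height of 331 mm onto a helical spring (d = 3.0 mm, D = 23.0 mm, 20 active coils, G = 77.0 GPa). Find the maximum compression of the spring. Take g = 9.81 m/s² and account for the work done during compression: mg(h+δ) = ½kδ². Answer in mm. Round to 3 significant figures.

114 mm

k = Gd⁴/(8D³N_a) = (77.0×10³)(3.0⁴)/(8·23.0³·20) = 3.2039 N/mm
W = mg = 4.8 × 9.81 = 47.088 N
½kδ² − Wδ − Wh = 0 → δ = (W + √(W² + 2kWh))/k
δ = (47.088 + √(2217.3 + 99871.3))/3.2039 = (47.088 + 319.51)/3.2039 = 114.43 mm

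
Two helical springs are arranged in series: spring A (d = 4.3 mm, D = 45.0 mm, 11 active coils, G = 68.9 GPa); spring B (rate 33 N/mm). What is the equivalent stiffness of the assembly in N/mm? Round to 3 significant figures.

k_A = Gd⁴/(8D³N_a) = (68.9×10³)(4.3⁴)/(8·45.0³·11) = 2.9375 N/mm
Series: 1/k_eq = 1/2.9375 + 1/33 = 0.37073; k_eq = 2.6974 N/mm

2.70 N/mm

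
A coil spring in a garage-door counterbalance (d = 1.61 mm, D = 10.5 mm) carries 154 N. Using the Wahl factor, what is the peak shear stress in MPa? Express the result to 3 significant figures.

Spring index C = D/d = 10.5/1.61 = 6.5217
K_W = (4C−1)/(4C−4) + 0.615/C = 25.087/22.087 + 0.0943 = 1.2301
τ₀ = 8FD/(πd³) = 8·154·10.5/(π·1.61³) = 12936/13.111 = 986.67 MPa
τ_max = K·τ₀ = 1.2301 × 986.67 = 1213.7 MPa

1210 MPa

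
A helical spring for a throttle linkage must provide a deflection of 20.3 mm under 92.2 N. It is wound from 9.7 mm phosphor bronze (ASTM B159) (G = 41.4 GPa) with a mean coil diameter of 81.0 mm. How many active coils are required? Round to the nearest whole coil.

Required rate k = F/δ = 92.2/20.3 = 4.5419 N/mm
N_a = Gd⁴/(8D³k) = (41.4×10³ × 9.7⁴)/(8 × 81.0³ × 4.5419)
    = 3.66511e+08 / 1.93099e+07 = 18.98 → 19 coils

19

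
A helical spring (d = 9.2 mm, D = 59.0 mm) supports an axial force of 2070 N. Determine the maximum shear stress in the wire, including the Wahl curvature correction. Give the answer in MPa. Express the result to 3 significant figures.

Spring index C = D/d = 59.0/9.2 = 6.4130
K_W = (4C−1)/(4C−4) + 0.615/C = 24.652/21.652 + 0.0959 = 1.2345
τ₀ = 8FD/(πd³) = 8·2070·59.0/(π·9.2³) = 977040/2446.3 = 399.39 MPa
τ_max = K·τ₀ = 1.2345 × 399.39 = 493.03 MPa

493 MPa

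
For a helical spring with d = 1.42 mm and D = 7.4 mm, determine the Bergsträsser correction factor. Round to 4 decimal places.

C = D/d = 7.4/1.42 = 5.2113
K_B = (4C+2)/(4C−3) = 22.845/17.845 = 1.2802

1.2802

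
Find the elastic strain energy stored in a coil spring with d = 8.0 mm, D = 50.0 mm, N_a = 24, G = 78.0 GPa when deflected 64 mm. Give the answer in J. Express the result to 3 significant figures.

k = Gd⁴/(8D³N_a) = (78.0×10³)(8.0⁴)/(8·50.0³·24) = 13.312 N/mm
U = ½kδ² = 0.5 × 13.312 × 64² = 27263 N·mm = 27.263 J

27.3 J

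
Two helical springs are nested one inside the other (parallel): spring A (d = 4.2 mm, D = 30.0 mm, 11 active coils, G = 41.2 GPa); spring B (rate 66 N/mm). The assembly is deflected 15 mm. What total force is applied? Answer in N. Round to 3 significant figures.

k_A = Gd⁴/(8D³N_a) = (41.2×10³)(4.2⁴)/(8·30.0³·11) = 5.3957 N/mm
Parallel: k_eq = 5.3957 + 66 = 71.396 N/mm
F = k_eq·δ = 71.396·15 = 1070.9 N

1070 N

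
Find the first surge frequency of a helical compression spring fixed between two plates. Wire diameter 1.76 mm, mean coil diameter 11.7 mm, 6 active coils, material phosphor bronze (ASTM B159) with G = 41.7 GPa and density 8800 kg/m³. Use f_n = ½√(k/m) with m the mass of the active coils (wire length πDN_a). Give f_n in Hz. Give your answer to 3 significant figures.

k = Gd⁴/(8D³N_a) = (41.7×10³)(1.76⁴)/(8·11.7³·6) = 5.2046 N/mm = 5204.6 N/m
Wire length L = πDN_a = π·11.7·6 = 220.54 mm
m = ρ·(πd²/4)·L = 8800 × 2.4328×10⁻⁶ m² × 0.22054 m = 0.0047216 kg
f_n = ½√(k/m) = 0.5·√(5204.6/0.0047216) = 0.5·√(1.1023e+06) = 524.95 Hz

525 Hz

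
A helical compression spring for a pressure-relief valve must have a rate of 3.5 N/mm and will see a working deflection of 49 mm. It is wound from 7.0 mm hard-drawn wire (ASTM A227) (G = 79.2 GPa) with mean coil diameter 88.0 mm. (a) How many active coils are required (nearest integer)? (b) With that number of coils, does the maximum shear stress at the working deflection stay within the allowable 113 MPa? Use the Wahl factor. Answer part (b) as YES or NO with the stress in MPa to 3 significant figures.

N_a = Gd⁴/(8D³k) = (79.2×10³)(7.0⁴)/(8·88.0³·3.5) = 9.966 → N_a = 10
Actual rate k = Gd⁴/(8D³·10) = 3.488 N/mm
Working load F = kδ = 3.488·49 = 170.91 N
C = 88.0/7.0 = 12.5714; K_W = (4C−1)/(4C−4)+0.615/C = 1.1137
τ_max = K_W·8FD/(πd³) = 1.1137·111.66 = 124.36 MPa
τ_max > 113 MPa → exceeds allowable

(a) 10 coils; (b) NO, τ_max = 124 MPa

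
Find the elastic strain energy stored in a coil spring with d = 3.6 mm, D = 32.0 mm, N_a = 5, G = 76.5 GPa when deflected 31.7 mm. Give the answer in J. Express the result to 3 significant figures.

4.93 J

k = Gd⁴/(8D³N_a) = (76.5×10³)(3.6⁴)/(8·32.0³·5) = 9.8031 N/mm
U = ½kδ² = 0.5 × 9.8031 × 31.7² = 4925.5 N·mm = 4.9255 J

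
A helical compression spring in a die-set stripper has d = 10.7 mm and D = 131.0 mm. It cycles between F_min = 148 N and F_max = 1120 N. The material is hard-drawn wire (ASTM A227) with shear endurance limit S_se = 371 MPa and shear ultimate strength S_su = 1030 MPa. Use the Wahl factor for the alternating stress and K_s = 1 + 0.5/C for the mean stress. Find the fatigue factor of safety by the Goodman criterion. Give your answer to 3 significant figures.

1.75

C = D/d = 131.0/10.7 = 12.2430; K_W = (4C−1)/(4C−4)+0.615/C = 1.1169; K_s = 1+0.5/C = 1.0408
F_a = (F_max−F_min)/2 = 486 N; F_m = (F_max+F_min)/2 = 634 N
τ_a = K_W·8F_aD/(πd³) = 1.1169 × 132.34 = 147.82 MPa
τ_m = K_s·8F_mD/(πd³) = 1.0408 × 172.64 = 179.69 MPa
Goodman: 1/n_f = τ_a/S_se + τ_m/S_su = 147.82/371 + 179.69/1030 = 0.39843 + 0.17446 = 0.57289
n_f = 1/0.57289 = 1.746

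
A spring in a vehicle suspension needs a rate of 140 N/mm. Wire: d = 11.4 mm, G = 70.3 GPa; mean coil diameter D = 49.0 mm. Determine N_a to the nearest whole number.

N_a = Gd⁴/(8D³k) = (70.3×10³ × 11.4⁴)/(8 × 49.0³ × 140)
    = 1.18734e+09 / 1.31767e+08 = 9.011 → 9 coils

9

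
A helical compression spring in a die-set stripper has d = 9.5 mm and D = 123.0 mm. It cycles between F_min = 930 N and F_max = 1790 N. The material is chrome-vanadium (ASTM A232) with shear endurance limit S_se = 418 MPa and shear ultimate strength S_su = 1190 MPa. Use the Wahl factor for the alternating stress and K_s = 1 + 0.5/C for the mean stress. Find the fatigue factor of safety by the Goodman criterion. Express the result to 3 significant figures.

C = D/d = 123.0/9.5 = 12.9474; K_W = (4C−1)/(4C−4)+0.615/C = 1.1103; K_s = 1+0.5/C = 1.0386
F_a = (F_max−F_min)/2 = 430 N; F_m = (F_max+F_min)/2 = 1360 N
τ_a = K_W·8F_aD/(πd³) = 1.1103 × 157.09 = 174.41 MPa
τ_m = K_s·8F_mD/(πd³) = 1.0386 × 496.84 = 516.02 MPa
Goodman: 1/n_f = τ_a/S_se + τ_m/S_su = 174.41/418 + 516.02/1190 = 0.41725 + 0.43363 = 0.85088
n_f = 1/0.85088 = 1.175

1.18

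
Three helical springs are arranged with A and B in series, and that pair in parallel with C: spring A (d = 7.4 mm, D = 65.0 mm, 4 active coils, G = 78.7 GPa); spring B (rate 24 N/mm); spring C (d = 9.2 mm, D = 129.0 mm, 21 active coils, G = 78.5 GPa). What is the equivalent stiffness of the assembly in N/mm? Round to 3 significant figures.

k_A = Gd⁴/(8D³N_a) = (78.7×10³)(7.4⁴)/(8·65.0³·4) = 26.854 N/mm
k_C = Gd⁴/(8D³N_a) = (78.5×10³)(9.2⁴)/(8·129.0³·21) = 1.5593 N/mm
Springs A,B series: k_AB = 1/(1/26.854+1/24) = 12.673 N/mm; parallel with C: k_eq = 12.673+1.5593 = 14.233 N/mm

14.2 N/mm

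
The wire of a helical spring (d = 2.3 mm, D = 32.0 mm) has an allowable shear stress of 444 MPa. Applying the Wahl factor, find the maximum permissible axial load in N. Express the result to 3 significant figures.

60.1 N

C = D/d = 32.0/2.3 = 13.9130
K_W = (4C−1)/(4C−4) + 0.615/C = 54.652/51.652 + 0.0442 = 1.1023
τ_max = K·8FD/(πd³) → F_max = τ_allow·πd³/(8DK)
F_max = 444·π·2.3³/(8·32.0·1.1023) = 16971/282.18 = 60.143 N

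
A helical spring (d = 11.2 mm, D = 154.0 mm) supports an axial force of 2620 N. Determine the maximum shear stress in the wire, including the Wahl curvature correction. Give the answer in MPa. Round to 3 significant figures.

807 MPa

Spring index C = D/d = 154.0/11.2 = 13.7500
K_W = (4C−1)/(4C−4) + 0.615/C = 54.000/51.000 + 0.0447 = 1.1036
τ₀ = 8FD/(πd³) = 8·2620·154.0/(π·11.2³) = 3.22784e+06/4413.7 = 731.32 MPa
τ_max = K·τ₀ = 1.1036 × 731.32 = 807.05 MPa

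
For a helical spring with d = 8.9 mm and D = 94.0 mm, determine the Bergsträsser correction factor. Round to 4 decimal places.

1.1274

C = D/d = 94.0/8.9 = 10.5618
K_B = (4C+2)/(4C−3) = 44.247/39.247 = 1.1274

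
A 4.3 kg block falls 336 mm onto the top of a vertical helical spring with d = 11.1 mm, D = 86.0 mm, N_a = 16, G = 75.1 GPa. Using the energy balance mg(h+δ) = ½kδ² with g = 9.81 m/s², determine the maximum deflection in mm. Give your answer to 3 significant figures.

48.1 mm

k = Gd⁴/(8D³N_a) = (75.1×10³)(11.1⁴)/(8·86.0³·16) = 14.003 N/mm
W = mg = 4.3 × 9.81 = 42.183 N
½kδ² − Wδ − Wh = 0 → δ = (W + √(W² + 2kWh))/k
δ = (42.183 + √(1779.4 + 396948))/14.003 = (42.183 + 631.45)/14.003 = 48.106 mm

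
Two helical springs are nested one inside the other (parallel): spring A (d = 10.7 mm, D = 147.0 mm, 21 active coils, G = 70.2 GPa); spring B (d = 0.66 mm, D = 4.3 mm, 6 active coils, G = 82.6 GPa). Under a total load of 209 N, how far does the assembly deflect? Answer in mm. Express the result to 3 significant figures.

k_A = Gd⁴/(8D³N_a) = (70.2×10³)(10.7⁴)/(8·147.0³·21) = 1.7243 N/mm
k_B = Gd⁴/(8D³N_a) = (82.6×10³)(0.66⁴)/(8·4.3³·6) = 4.1069 N/mm
Parallel: k_eq = 1.7243 + 4.1069 = 5.8311 N/mm
δ = F/k_eq = 209/5.8311 = 35.842 mm

35.8 mm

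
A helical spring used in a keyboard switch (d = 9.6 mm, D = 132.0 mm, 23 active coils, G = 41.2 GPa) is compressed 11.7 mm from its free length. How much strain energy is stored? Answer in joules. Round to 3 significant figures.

0.0566 J

k = Gd⁴/(8D³N_a) = (41.2×10³)(9.6⁴)/(8·132.0³·23) = 0.82688 N/mm
U = ½kδ² = 0.5 × 0.82688 × 11.7² = 56.596 N·mm = 0.056596 J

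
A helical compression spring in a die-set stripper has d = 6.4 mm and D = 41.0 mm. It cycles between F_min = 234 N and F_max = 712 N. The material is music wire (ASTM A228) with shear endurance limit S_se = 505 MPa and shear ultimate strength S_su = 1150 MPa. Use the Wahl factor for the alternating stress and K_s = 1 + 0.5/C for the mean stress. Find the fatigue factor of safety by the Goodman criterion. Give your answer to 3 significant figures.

2.44

C = D/d = 41.0/6.4 = 6.4062; K_W = (4C−1)/(4C−4)+0.615/C = 1.2347; K_s = 1+0.5/C = 1.0780
F_a = (F_max−F_min)/2 = 239 N; F_m = (F_max+F_min)/2 = 473 N
τ_a = K_W·8F_aD/(πd³) = 1.2347 × 95.188 = 117.53 MPa
τ_m = K_s·8F_mD/(πd³) = 1.0780 × 188.38 = 203.09 MPa
Goodman: 1/n_f = τ_a/S_se + τ_m/S_su = 117.53/505 + 203.09/1150 = 0.23274 + 0.17660 = 0.40933
n_f = 1/0.40933 = 2.443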